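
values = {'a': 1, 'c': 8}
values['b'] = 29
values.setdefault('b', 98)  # 29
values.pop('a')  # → 1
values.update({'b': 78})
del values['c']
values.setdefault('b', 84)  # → 78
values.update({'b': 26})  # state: {'b': 26}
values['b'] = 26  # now {'b': 26}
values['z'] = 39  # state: {'b': 26, 'z': 39}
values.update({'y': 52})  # {'b': 26, 'z': 39, 'y': 52}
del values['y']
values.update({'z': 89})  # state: {'b': 26, 'z': 89}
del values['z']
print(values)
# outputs {'b': 26}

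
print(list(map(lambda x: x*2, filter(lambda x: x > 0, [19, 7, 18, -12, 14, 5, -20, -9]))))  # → [38, 14, 36, 28, 10]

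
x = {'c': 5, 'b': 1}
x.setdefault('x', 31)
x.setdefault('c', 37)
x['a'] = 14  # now {'c': 5, 'b': 1, 'x': 31, 'a': 14}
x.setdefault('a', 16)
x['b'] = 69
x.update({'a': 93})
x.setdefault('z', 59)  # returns 59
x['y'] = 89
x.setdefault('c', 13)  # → 5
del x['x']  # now {'c': 5, 'b': 69, 'a': 93, 'z': 59, 'y': 89}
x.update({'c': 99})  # {'c': 99, 'b': 69, 'a': 93, 'z': 59, 'y': 89}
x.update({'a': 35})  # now {'c': 99, 'b': 69, 'a': 35, 'z': 59, 'y': 89}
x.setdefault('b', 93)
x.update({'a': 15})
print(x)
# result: {'c': 99, 'b': 69, 'a': 15, 'z': 59, 'y': 89}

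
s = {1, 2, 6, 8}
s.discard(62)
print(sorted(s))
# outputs [1, 2, 6, 8]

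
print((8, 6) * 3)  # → (8, 6, 8, 6, 8, 6)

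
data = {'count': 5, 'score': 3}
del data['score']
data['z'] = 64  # {'count': 5, 'z': 64}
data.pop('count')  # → 5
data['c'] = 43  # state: {'z': 64, 'c': 43}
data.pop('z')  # 64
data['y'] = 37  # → {'c': 43, 'y': 37}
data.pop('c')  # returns 43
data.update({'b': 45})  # {'y': 37, 'b': 45}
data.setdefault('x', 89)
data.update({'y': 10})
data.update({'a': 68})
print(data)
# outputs {'y': 10, 'b': 45, 'x': 89, 'a': 68}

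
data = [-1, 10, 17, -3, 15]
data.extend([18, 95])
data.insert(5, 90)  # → [-1, 10, 17, -3, 15, 90, 18, 95]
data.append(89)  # [-1, 10, 17, -3, 15, 90, 18, 95, 89]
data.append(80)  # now [-1, 10, 17, -3, 15, 90, 18, 95, 89, 80]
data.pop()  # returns 80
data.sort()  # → [-3, -1, 10, 15, 17, 18, 89, 90, 95]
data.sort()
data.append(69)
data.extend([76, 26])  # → [-3, -1, 10, 15, 17, 18, 89, 90, 95, 69, 76, 26]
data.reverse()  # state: [26, 76, 69, 95, 90, 89, 18, 17, 15, 10, -1, -3]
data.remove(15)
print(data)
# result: [26, 76, 69, 95, 90, 89, 18, 17, 10, -1, -3]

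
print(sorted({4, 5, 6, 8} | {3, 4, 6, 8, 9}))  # [3, 4, 5, 6, 8, 9]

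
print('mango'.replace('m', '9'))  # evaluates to 9ango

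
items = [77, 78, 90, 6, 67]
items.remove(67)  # [77, 78, 90, 6]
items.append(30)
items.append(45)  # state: [77, 78, 90, 6, 30, 45]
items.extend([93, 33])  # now [77, 78, 90, 6, 30, 45, 93, 33]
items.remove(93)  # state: [77, 78, 90, 6, 30, 45, 33]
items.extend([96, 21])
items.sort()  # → [6, 21, 30, 33, 45, 77, 78, 90, 96]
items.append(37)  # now [6, 21, 30, 33, 45, 77, 78, 90, 96, 37]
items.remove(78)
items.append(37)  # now [6, 21, 30, 33, 45, 77, 90, 96, 37, 37]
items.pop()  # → 37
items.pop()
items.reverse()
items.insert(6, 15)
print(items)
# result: [96, 90, 77, 45, 33, 30, 15, 21, 6]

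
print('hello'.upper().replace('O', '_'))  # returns HELL_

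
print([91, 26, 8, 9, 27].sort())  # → None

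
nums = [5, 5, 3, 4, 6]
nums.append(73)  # [5, 5, 3, 4, 6, 73]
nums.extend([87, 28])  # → [5, 5, 3, 4, 6, 73, 87, 28]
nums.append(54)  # [5, 5, 3, 4, 6, 73, 87, 28, 54]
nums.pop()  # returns 54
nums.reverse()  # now [28, 87, 73, 6, 4, 3, 5, 5]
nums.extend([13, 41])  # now [28, 87, 73, 6, 4, 3, 5, 5, 13, 41]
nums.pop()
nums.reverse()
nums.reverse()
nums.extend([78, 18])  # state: [28, 87, 73, 6, 4, 3, 5, 5, 13, 78, 18]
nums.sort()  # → [3, 4, 5, 5, 6, 13, 18, 28, 73, 78, 87]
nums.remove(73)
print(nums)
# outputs [3, 4, 5, 5, 6, 13, 18, 28, 78, 87]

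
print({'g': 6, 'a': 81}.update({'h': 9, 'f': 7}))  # None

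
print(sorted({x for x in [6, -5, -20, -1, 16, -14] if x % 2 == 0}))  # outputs [-20, -14, 6, 16]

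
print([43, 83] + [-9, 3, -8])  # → [43, 83, -9, 3, -8]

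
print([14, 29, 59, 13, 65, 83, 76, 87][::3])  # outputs [14, 13, 76]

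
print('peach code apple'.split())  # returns ['peach', 'code', 'apple']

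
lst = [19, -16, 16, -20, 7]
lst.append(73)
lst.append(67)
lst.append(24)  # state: [19, -16, 16, -20, 7, 73, 67, 24]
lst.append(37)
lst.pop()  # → 37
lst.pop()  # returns 24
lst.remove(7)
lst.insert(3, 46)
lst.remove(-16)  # [19, 16, 46, -20, 73, 67]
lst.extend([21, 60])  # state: [19, 16, 46, -20, 73, 67, 21, 60]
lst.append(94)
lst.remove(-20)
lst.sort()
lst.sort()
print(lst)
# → [16, 19, 21, 46, 60, 67, 73, 94]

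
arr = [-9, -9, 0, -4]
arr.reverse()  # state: [-4, 0, -9, -9]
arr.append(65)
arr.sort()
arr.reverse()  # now [65, 0, -4, -9, -9]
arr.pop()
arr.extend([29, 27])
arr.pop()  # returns 27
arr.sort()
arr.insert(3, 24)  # [-9, -4, 0, 24, 29, 65]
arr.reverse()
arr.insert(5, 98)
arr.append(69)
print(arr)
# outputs [65, 29, 24, 0, -4, 98, -9, 69]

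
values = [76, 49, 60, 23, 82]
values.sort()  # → [23, 49, 60, 76, 82]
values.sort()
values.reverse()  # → [82, 76, 60, 49, 23]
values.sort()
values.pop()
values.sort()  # [23, 49, 60, 76]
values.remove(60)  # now [23, 49, 76]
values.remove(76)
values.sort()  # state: [23, 49]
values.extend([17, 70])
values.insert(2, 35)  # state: [23, 49, 35, 17, 70]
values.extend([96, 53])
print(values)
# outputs [23, 49, 35, 17, 70, 96, 53]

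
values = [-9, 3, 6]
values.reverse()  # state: [6, 3, -9]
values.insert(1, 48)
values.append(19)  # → [6, 48, 3, -9, 19]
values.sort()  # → [-9, 3, 6, 19, 48]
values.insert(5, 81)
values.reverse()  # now [81, 48, 19, 6, 3, -9]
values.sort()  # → [-9, 3, 6, 19, 48, 81]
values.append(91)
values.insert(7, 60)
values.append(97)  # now [-9, 3, 6, 19, 48, 81, 91, 60, 97]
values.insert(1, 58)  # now [-9, 58, 3, 6, 19, 48, 81, 91, 60, 97]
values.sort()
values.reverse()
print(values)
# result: [97, 91, 81, 60, 58, 48, 19, 6, 3, -9]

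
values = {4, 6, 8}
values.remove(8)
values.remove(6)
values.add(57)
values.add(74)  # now {4, 57, 74}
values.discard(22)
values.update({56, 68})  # {4, 56, 57, 68, 74}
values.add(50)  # {4, 50, 56, 57, 68, 74}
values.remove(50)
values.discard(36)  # {4, 56, 57, 68, 74}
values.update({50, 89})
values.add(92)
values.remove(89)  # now {4, 50, 56, 57, 68, 74, 92}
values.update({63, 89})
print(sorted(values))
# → [4, 50, 56, 57, 63, 68, 74, 89, 92]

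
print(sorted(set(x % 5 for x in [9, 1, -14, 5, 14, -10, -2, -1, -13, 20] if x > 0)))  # [0, 1, 4]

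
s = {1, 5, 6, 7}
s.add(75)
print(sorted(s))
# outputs [1, 5, 6, 7, 75]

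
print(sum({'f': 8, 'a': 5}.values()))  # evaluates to 13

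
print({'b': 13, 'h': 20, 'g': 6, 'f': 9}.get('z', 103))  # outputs 103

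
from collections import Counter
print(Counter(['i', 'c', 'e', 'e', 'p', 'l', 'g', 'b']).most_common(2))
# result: [('e', 2), ('i', 1)]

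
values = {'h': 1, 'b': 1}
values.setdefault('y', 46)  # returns 46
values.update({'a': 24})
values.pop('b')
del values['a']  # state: {'h': 1, 'y': 46}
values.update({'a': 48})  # {'h': 1, 'y': 46, 'a': 48}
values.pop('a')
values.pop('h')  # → 1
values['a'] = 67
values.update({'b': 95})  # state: {'y': 46, 'a': 67, 'b': 95}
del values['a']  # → {'y': 46, 'b': 95}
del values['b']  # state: {'y': 46}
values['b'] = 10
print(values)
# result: {'y': 46, 'b': 10}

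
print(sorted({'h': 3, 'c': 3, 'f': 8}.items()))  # [('c', 3), ('f', 8), ('h', 3)]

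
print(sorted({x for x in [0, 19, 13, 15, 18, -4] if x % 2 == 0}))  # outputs [-4, 0, 18]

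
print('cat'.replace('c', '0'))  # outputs 0at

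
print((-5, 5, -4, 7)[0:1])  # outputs (-5,)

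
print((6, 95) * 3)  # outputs (6, 95, 6, 95, 6, 95)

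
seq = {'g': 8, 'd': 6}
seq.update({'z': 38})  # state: {'g': 8, 'd': 6, 'z': 38}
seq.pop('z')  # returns 38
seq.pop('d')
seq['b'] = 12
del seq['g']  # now {'b': 12}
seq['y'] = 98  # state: {'b': 12, 'y': 98}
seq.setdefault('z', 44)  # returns 44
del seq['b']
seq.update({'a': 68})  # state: {'y': 98, 'z': 44, 'a': 68}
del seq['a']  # {'y': 98, 'z': 44}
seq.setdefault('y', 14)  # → 98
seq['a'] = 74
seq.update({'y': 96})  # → {'y': 96, 'z': 44, 'a': 74}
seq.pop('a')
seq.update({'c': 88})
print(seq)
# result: {'y': 96, 'z': 44, 'c': 88}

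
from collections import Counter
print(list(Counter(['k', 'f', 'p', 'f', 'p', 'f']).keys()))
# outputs ['k', 'f', 'p']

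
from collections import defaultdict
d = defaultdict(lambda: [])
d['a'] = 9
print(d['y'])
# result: []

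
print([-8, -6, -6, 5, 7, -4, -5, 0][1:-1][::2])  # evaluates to [-6, 5, -4]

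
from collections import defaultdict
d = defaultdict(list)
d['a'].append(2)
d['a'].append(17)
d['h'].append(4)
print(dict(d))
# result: {'a': [2, 17], 'h': [4]}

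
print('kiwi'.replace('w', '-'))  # ki-i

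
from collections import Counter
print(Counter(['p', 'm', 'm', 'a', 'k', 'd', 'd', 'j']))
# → Counter({'m': 2, 'd': 2, 'p': 1, 'a': 1, 'k': 1, 'j': 1})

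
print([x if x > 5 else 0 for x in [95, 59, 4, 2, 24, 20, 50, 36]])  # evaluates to [95, 59, 0, 0, 24, 20, 50, 36]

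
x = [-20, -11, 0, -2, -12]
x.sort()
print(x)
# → [-20, -12, -11, -2, 0]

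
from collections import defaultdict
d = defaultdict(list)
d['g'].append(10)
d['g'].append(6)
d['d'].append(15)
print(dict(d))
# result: {'g': [10, 6], 'd': [15]}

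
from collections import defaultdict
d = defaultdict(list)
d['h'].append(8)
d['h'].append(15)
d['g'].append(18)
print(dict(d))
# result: {'h': [8, 15], 'g': [18]}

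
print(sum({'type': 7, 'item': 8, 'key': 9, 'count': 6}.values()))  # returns 30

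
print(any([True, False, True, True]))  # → True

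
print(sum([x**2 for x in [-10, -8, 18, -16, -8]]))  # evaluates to 808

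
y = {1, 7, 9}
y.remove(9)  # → {1, 7}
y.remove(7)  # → {1}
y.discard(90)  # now {1}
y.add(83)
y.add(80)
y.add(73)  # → {1, 73, 80, 83}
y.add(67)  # {1, 67, 73, 80, 83}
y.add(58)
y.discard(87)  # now {1, 58, 67, 73, 80, 83}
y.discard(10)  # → {1, 58, 67, 73, 80, 83}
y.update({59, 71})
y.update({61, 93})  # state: {1, 58, 59, 61, 67, 71, 73, 80, 83, 93}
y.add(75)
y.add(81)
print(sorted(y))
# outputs [1, 58, 59, 61, 67, 71, 73, 75, 80, 81, 83, 93]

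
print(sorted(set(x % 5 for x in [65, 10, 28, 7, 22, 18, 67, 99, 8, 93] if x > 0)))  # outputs [0, 2, 3, 4]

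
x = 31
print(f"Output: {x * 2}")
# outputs Output: 62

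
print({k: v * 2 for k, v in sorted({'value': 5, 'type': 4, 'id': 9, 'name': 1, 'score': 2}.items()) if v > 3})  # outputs {'id': 18, 'type': 8, 'value': 10}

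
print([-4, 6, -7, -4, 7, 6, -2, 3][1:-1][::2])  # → [6, -4, 6]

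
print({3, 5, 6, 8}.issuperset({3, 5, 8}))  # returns True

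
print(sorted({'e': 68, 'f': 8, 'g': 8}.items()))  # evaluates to [('e', 68), ('f', 8), ('g', 8)]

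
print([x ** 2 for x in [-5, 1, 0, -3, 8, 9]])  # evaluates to [25, 1, 0, 9, 64, 81]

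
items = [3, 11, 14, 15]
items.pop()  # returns 15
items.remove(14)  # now [3, 11]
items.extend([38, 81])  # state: [3, 11, 38, 81]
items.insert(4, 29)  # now [3, 11, 38, 81, 29]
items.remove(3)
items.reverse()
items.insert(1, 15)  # [29, 15, 81, 38, 11]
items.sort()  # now [11, 15, 29, 38, 81]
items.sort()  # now [11, 15, 29, 38, 81]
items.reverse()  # [81, 38, 29, 15, 11]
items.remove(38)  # [81, 29, 15, 11]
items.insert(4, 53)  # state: [81, 29, 15, 11, 53]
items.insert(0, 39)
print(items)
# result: [39, 81, 29, 15, 11, 53]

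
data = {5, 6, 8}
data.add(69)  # {5, 6, 8, 69}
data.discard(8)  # {5, 6, 69}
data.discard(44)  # {5, 6, 69}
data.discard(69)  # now {5, 6}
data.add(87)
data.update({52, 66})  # {5, 6, 52, 66, 87}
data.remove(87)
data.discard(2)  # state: {5, 6, 52, 66}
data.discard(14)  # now {5, 6, 52, 66}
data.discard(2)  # {5, 6, 52, 66}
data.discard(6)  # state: {5, 52, 66}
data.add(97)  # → {5, 52, 66, 97}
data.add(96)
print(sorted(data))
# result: [5, 52, 66, 96, 97]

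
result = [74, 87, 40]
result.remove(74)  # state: [87, 40]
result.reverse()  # [40, 87]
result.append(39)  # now [40, 87, 39]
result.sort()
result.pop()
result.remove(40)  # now [39]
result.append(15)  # [39, 15]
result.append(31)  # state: [39, 15, 31]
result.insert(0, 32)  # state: [32, 39, 15, 31]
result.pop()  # 31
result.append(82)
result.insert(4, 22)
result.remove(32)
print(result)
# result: [39, 15, 82, 22]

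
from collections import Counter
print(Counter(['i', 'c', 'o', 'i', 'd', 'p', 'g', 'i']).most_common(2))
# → [('i', 3), ('c', 1)]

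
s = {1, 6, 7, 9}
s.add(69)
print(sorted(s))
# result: [1, 6, 7, 9, 69]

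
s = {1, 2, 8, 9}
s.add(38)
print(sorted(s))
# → [1, 2, 8, 9, 38]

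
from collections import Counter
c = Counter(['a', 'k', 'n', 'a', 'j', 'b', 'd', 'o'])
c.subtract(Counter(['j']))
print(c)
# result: Counter({'a': 2, 'k': 1, 'n': 1, 'b': 1, 'd': 1, 'o': 1, 'j': 0})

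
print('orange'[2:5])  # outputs ang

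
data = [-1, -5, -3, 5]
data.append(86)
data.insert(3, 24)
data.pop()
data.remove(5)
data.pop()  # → 24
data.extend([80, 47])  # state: [-1, -5, -3, 80, 47]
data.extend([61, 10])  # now [-1, -5, -3, 80, 47, 61, 10]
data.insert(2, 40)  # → [-1, -5, 40, -3, 80, 47, 61, 10]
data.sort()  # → [-5, -3, -1, 10, 40, 47, 61, 80]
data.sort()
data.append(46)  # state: [-5, -3, -1, 10, 40, 47, 61, 80, 46]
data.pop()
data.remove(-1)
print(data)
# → [-5, -3, 10, 40, 47, 61, 80]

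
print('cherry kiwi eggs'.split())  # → ['cherry', 'kiwi', 'eggs']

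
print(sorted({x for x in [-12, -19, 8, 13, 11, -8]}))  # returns [-19, -12, -8, 8, 11, 13]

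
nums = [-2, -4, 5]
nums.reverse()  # [5, -4, -2]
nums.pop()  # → -2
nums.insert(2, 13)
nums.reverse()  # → [13, -4, 5]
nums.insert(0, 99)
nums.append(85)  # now [99, 13, -4, 5, 85]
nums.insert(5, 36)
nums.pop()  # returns 36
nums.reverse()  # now [85, 5, -4, 13, 99]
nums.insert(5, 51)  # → [85, 5, -4, 13, 99, 51]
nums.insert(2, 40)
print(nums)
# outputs [85, 5, 40, -4, 13, 99, 51]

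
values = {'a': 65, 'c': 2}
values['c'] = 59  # {'a': 65, 'c': 59}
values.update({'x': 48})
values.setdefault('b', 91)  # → 91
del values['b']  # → {'a': 65, 'c': 59, 'x': 48}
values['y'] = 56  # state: {'a': 65, 'c': 59, 'x': 48, 'y': 56}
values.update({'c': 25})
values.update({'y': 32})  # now {'a': 65, 'c': 25, 'x': 48, 'y': 32}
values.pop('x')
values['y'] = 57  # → {'a': 65, 'c': 25, 'y': 57}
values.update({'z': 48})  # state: {'a': 65, 'c': 25, 'y': 57, 'z': 48}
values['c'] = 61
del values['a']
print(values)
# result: {'c': 61, 'y': 57, 'z': 48}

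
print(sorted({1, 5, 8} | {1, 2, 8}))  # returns [1, 2, 5, 8]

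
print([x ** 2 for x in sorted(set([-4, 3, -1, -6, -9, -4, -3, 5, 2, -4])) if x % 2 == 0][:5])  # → [36, 16, 4]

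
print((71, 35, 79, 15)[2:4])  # (79, 15)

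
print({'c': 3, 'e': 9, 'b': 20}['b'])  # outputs 20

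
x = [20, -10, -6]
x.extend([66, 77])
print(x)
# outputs [20, -10, -6, 66, 77]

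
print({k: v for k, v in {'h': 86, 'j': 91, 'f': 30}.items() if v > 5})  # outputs {'h': 86, 'j': 91, 'f': 30}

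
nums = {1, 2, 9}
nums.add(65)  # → {1, 2, 9, 65}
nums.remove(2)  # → {1, 9, 65}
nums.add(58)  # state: {1, 9, 58, 65}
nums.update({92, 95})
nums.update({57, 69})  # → {1, 9, 57, 58, 65, 69, 92, 95}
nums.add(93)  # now {1, 9, 57, 58, 65, 69, 92, 93, 95}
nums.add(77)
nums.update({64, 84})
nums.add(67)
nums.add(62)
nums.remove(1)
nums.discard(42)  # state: {9, 57, 58, 62, 64, 65, 67, 69, 77, 84, 92, 93, 95}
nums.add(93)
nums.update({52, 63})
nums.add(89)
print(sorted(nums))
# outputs [9, 52, 57, 58, 62, 63, 64, 65, 67, 69, 77, 84, 89, 92, 93, 95]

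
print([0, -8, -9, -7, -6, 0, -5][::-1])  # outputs [-5, 0, -6, -7, -9, -8, 0]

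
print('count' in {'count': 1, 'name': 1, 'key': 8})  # True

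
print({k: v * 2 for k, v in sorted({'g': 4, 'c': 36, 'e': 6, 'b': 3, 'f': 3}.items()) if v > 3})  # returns {'c': 72, 'e': 12, 'g': 8}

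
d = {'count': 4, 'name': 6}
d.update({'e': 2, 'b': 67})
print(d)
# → {'count': 4, 'name': 6, 'e': 2, 'b': 67}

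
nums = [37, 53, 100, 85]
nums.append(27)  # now [37, 53, 100, 85, 27]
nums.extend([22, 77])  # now [37, 53, 100, 85, 27, 22, 77]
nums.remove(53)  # [37, 100, 85, 27, 22, 77]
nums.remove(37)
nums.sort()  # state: [22, 27, 77, 85, 100]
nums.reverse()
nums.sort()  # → [22, 27, 77, 85, 100]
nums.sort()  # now [22, 27, 77, 85, 100]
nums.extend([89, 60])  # [22, 27, 77, 85, 100, 89, 60]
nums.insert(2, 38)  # [22, 27, 38, 77, 85, 100, 89, 60]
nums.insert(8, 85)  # [22, 27, 38, 77, 85, 100, 89, 60, 85]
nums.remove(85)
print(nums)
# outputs [22, 27, 38, 77, 100, 89, 60, 85]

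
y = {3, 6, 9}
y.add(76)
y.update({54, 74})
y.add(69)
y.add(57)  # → {3, 6, 9, 54, 57, 69, 74, 76}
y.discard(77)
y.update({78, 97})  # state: {3, 6, 9, 54, 57, 69, 74, 76, 78, 97}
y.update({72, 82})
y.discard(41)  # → {3, 6, 9, 54, 57, 69, 72, 74, 76, 78, 82, 97}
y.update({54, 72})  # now {3, 6, 9, 54, 57, 69, 72, 74, 76, 78, 82, 97}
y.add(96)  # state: {3, 6, 9, 54, 57, 69, 72, 74, 76, 78, 82, 96, 97}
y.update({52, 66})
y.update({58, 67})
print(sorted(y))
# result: [3, 6, 9, 52, 54, 57, 58, 66, 67, 69, 72, 74, 76, 78, 82, 96, 97]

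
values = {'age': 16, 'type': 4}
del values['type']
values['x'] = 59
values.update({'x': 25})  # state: {'age': 16, 'x': 25}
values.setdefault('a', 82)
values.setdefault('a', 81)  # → 82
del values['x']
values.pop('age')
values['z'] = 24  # {'a': 82, 'z': 24}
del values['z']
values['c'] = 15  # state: {'a': 82, 'c': 15}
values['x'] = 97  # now {'a': 82, 'c': 15, 'x': 97}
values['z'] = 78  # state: {'a': 82, 'c': 15, 'x': 97, 'z': 78}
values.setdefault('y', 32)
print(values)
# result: {'a': 82, 'c': 15, 'x': 97, 'z': 78, 'y': 32}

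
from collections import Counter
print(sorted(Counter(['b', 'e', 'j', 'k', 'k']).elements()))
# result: ['b', 'e', 'j', 'k', 'k']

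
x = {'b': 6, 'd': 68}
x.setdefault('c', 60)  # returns 60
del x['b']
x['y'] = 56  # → {'d': 68, 'c': 60, 'y': 56}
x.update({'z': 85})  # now {'d': 68, 'c': 60, 'y': 56, 'z': 85}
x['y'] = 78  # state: {'d': 68, 'c': 60, 'y': 78, 'z': 85}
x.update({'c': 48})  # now {'d': 68, 'c': 48, 'y': 78, 'z': 85}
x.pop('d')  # 68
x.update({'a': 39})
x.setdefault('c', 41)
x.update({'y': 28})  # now {'c': 48, 'y': 28, 'z': 85, 'a': 39}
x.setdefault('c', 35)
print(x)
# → {'c': 48, 'y': 28, 'z': 85, 'a': 39}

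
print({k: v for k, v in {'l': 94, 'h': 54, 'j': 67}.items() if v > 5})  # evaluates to {'l': 94, 'h': 54, 'j': 67}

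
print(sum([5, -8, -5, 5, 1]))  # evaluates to -2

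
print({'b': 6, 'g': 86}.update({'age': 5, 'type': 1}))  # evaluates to None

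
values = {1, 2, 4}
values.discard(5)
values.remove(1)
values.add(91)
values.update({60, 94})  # {2, 4, 60, 91, 94}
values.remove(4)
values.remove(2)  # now {60, 91, 94}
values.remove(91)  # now {60, 94}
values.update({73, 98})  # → {60, 73, 94, 98}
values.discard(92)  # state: {60, 73, 94, 98}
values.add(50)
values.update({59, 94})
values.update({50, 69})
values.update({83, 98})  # {50, 59, 60, 69, 73, 83, 94, 98}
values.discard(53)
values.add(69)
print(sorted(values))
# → [50, 59, 60, 69, 73, 83, 94, 98]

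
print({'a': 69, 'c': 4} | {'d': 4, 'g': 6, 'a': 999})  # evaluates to {'a': 999, 'c': 4, 'd': 4, 'g': 6}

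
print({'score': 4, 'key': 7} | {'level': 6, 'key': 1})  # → {'score': 4, 'key': 1, 'level': 6}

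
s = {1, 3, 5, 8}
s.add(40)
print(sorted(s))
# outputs [1, 3, 5, 8, 40]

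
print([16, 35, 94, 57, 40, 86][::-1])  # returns [86, 40, 57, 94, 35, 16]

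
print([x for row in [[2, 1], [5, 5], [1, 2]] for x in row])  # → [2, 1, 5, 5, 1, 2]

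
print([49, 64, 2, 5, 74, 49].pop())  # 49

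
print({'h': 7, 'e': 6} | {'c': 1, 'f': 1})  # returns {'h': 7, 'e': 6, 'c': 1, 'f': 1}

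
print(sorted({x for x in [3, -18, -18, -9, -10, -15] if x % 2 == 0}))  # [-18, -10]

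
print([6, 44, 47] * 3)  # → [6, 44, 47, 6, 44, 47, 6, 44, 47]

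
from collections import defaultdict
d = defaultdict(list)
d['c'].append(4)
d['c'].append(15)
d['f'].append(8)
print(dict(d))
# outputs {'c': [4, 15], 'f': [8]}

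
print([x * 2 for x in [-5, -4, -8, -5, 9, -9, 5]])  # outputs [-10, -8, -16, -10, 18, -18, 10]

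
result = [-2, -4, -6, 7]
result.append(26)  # [-2, -4, -6, 7, 26]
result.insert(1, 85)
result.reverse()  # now [26, 7, -6, -4, 85, -2]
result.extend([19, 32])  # [26, 7, -6, -4, 85, -2, 19, 32]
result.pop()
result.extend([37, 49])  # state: [26, 7, -6, -4, 85, -2, 19, 37, 49]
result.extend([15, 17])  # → [26, 7, -6, -4, 85, -2, 19, 37, 49, 15, 17]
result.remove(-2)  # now [26, 7, -6, -4, 85, 19, 37, 49, 15, 17]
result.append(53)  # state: [26, 7, -6, -4, 85, 19, 37, 49, 15, 17, 53]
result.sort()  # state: [-6, -4, 7, 15, 17, 19, 26, 37, 49, 53, 85]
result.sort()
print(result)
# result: [-6, -4, 7, 15, 17, 19, 26, 37, 49, 53, 85]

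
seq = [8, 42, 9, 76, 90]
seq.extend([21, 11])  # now [8, 42, 9, 76, 90, 21, 11]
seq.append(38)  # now [8, 42, 9, 76, 90, 21, 11, 38]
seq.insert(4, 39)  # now [8, 42, 9, 76, 39, 90, 21, 11, 38]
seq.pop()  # 38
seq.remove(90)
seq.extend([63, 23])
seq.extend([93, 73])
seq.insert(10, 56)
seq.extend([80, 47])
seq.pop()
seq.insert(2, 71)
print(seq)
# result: [8, 42, 71, 9, 76, 39, 21, 11, 63, 23, 93, 56, 73, 80]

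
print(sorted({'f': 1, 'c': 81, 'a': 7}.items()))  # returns [('a', 7), ('c', 81), ('f', 1)]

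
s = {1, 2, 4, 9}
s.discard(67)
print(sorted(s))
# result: [1, 2, 4, 9]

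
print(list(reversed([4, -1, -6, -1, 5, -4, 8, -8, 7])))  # [7, -8, 8, -4, 5, -1, -6, -1, 4]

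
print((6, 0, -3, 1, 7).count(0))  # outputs 1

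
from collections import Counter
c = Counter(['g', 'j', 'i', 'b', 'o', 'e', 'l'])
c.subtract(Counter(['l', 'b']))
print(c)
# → Counter({'g': 1, 'j': 1, 'i': 1, 'o': 1, 'e': 1, 'b': 0, 'l': 0})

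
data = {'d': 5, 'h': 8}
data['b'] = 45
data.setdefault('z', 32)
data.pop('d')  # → 5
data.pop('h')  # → 8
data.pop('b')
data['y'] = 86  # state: {'z': 32, 'y': 86}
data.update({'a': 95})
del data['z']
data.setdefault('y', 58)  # 86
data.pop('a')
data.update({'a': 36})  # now {'y': 86, 'a': 36}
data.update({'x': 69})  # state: {'y': 86, 'a': 36, 'x': 69}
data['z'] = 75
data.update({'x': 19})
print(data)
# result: {'y': 86, 'a': 36, 'x': 19, 'z': 75}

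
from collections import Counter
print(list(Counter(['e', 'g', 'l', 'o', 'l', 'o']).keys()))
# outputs ['e', 'g', 'l', 'o']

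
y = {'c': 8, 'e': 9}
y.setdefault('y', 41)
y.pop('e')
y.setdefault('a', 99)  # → 99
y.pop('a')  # 99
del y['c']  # {'y': 41}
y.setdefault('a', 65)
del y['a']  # {'y': 41}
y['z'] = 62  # {'y': 41, 'z': 62}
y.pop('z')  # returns 62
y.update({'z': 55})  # {'y': 41, 'z': 55}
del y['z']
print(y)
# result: {'y': 41}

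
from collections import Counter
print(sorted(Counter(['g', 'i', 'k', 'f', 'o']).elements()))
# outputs ['f', 'g', 'i', 'k', 'o']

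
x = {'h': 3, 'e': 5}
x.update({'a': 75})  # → {'h': 3, 'e': 5, 'a': 75}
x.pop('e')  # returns 5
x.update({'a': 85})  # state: {'h': 3, 'a': 85}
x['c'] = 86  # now {'h': 3, 'a': 85, 'c': 86}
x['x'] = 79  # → {'h': 3, 'a': 85, 'c': 86, 'x': 79}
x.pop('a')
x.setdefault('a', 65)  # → 65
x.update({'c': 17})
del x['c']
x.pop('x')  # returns 79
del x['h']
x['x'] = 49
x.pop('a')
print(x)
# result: {'x': 49}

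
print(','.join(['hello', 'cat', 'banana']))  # hello,cat,banana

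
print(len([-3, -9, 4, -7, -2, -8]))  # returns 6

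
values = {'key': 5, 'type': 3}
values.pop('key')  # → 5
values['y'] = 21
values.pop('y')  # 21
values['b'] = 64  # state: {'type': 3, 'b': 64}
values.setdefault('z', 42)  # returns 42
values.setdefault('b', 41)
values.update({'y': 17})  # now {'type': 3, 'b': 64, 'z': 42, 'y': 17}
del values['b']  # {'type': 3, 'z': 42, 'y': 17}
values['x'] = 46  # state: {'type': 3, 'z': 42, 'y': 17, 'x': 46}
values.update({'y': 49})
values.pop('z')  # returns 42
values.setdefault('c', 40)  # 40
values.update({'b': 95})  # {'type': 3, 'y': 49, 'x': 46, 'c': 40, 'b': 95}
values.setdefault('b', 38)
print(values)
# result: {'type': 3, 'y': 49, 'x': 46, 'c': 40, 'b': 95}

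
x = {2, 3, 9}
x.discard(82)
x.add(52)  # {2, 3, 9, 52}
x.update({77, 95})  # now {2, 3, 9, 52, 77, 95}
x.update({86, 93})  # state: {2, 3, 9, 52, 77, 86, 93, 95}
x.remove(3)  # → {2, 9, 52, 77, 86, 93, 95}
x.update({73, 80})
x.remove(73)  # {2, 9, 52, 77, 80, 86, 93, 95}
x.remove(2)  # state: {9, 52, 77, 80, 86, 93, 95}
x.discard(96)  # {9, 52, 77, 80, 86, 93, 95}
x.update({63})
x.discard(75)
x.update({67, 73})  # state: {9, 52, 63, 67, 73, 77, 80, 86, 93, 95}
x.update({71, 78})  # {9, 52, 63, 67, 71, 73, 77, 78, 80, 86, 93, 95}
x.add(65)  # {9, 52, 63, 65, 67, 71, 73, 77, 78, 80, 86, 93, 95}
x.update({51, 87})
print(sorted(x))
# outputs [9, 51, 52, 63, 65, 67, 71, 73, 77, 78, 80, 86, 87, 93, 95]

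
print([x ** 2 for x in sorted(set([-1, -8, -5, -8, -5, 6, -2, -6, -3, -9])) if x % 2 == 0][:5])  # [64, 36, 4, 36]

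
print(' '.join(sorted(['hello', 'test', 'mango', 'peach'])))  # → hello mango peach test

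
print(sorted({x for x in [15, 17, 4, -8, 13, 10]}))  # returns [-8, 4, 10, 13, 15, 17]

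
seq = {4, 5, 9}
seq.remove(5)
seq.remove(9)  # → {4}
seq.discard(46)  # {4}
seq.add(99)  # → {4, 99}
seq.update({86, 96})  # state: {4, 86, 96, 99}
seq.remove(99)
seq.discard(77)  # {4, 86, 96}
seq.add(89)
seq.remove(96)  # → {4, 86, 89}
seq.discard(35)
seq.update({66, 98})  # {4, 66, 86, 89, 98}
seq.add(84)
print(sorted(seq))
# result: [4, 66, 84, 86, 89, 98]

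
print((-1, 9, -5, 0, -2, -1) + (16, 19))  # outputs (-1, 9, -5, 0, -2, -1, 16, 19)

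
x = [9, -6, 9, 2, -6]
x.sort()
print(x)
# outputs [-6, -6, 2, 9, 9]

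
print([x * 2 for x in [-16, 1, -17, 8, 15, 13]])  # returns [-32, 2, -34, 16, 30, 26]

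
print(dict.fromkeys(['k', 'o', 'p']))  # {'k': None, 'o': None, 'p': None}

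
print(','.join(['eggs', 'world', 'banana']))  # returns eggs,world,banana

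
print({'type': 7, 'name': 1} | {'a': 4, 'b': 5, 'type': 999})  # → {'type': 999, 'name': 1, 'a': 4, 'b': 5}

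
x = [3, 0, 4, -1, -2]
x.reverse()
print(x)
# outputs [-2, -1, 4, 0, 3]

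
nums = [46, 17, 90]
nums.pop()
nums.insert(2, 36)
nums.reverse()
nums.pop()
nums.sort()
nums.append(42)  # [17, 36, 42]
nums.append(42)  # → [17, 36, 42, 42]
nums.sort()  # [17, 36, 42, 42]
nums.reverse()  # [42, 42, 36, 17]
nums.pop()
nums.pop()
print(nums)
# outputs [42, 42]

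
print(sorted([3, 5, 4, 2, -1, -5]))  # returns [-5, -1, 2, 3, 4, 5]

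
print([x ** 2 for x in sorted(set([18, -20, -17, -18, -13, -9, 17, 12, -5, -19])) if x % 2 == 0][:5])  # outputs [400, 324, 144, 324]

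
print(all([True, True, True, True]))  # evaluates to True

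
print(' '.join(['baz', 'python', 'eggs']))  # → baz python eggs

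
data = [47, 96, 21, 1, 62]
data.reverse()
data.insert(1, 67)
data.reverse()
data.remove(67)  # [47, 96, 21, 1, 62]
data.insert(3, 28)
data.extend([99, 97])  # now [47, 96, 21, 28, 1, 62, 99, 97]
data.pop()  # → 97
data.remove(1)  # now [47, 96, 21, 28, 62, 99]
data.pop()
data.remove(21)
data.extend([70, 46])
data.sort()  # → [28, 46, 47, 62, 70, 96]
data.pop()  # 96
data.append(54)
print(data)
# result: [28, 46, 47, 62, 70, 54]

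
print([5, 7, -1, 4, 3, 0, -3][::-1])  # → [-3, 0, 3, 4, -1, 7, 5]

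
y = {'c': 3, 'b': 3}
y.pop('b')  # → 3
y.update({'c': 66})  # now {'c': 66}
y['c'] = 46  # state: {'c': 46}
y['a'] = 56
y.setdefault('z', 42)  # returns 42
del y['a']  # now {'c': 46, 'z': 42}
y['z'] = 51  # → {'c': 46, 'z': 51}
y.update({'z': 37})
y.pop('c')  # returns 46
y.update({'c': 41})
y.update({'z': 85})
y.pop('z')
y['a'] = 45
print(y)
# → {'c': 41, 'a': 45}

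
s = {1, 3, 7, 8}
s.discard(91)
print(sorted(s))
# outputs [1, 3, 7, 8]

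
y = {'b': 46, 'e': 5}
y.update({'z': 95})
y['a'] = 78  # {'b': 46, 'e': 5, 'z': 95, 'a': 78}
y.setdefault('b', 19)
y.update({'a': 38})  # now {'b': 46, 'e': 5, 'z': 95, 'a': 38}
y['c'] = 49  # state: {'b': 46, 'e': 5, 'z': 95, 'a': 38, 'c': 49}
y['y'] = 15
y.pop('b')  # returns 46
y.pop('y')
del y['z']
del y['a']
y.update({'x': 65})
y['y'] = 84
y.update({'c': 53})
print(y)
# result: {'e': 5, 'c': 53, 'x': 65, 'y': 84}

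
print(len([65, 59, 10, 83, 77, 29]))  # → 6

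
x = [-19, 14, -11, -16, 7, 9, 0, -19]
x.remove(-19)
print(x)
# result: [14, -11, -16, 7, 9, 0, -19]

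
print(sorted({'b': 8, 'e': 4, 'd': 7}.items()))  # [('b', 8), ('d', 7), ('e', 4)]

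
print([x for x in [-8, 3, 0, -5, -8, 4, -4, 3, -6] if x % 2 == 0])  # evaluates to [-8, 0, -8, 4, -4, -6]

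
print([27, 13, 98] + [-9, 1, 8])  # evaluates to [27, 13, 98, -9, 1, 8]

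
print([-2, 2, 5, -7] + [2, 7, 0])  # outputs [-2, 2, 5, -7, 2, 7, 0]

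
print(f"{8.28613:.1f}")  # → 8.3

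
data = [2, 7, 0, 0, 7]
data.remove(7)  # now [2, 0, 0, 7]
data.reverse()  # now [7, 0, 0, 2]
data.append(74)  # [7, 0, 0, 2, 74]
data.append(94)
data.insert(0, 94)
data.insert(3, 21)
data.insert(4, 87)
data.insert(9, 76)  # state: [94, 7, 0, 21, 87, 0, 2, 74, 94, 76]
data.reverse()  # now [76, 94, 74, 2, 0, 87, 21, 0, 7, 94]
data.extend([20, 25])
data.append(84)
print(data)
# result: [76, 94, 74, 2, 0, 87, 21, 0, 7, 94, 20, 25, 84]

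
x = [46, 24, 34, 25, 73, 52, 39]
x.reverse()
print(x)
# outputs [39, 52, 73, 25, 34, 24, 46]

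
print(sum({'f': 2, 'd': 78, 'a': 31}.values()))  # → 111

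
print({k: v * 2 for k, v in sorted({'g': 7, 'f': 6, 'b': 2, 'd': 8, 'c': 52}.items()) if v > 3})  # {'c': 104, 'd': 16, 'f': 12, 'g': 14}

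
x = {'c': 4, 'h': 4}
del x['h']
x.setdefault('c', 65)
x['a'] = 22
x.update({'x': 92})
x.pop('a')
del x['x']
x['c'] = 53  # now {'c': 53}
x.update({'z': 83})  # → {'c': 53, 'z': 83}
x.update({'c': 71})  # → {'c': 71, 'z': 83}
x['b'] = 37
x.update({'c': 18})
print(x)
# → {'c': 18, 'z': 83, 'b': 37}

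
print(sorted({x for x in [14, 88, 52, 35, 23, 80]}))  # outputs [14, 23, 35, 52, 80, 88]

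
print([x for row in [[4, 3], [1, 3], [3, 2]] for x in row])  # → [4, 3, 1, 3, 3, 2]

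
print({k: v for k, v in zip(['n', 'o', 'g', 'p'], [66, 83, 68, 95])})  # {'n': 66, 'o': 83, 'g': 68, 'p': 95}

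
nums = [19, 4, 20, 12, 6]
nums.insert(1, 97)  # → [19, 97, 4, 20, 12, 6]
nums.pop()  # 6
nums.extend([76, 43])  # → [19, 97, 4, 20, 12, 76, 43]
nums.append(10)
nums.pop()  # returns 10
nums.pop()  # 43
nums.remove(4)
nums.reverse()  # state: [76, 12, 20, 97, 19]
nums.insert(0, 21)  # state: [21, 76, 12, 20, 97, 19]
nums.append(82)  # [21, 76, 12, 20, 97, 19, 82]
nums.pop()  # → 82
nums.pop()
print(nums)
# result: [21, 76, 12, 20, 97]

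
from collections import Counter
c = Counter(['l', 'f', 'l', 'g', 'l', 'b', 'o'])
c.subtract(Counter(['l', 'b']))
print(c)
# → Counter({'l': 2, 'f': 1, 'g': 1, 'o': 1, 'b': 0})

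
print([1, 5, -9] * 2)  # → [1, 5, -9, 1, 5, -9]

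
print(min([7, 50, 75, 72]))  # 7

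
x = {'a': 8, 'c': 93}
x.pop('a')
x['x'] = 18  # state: {'c': 93, 'x': 18}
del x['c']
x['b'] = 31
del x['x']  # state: {'b': 31}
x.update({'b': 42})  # {'b': 42}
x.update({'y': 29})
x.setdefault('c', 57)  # 57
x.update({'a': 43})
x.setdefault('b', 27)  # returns 42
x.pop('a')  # 43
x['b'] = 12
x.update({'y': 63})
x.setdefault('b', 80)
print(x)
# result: {'b': 12, 'y': 63, 'c': 57}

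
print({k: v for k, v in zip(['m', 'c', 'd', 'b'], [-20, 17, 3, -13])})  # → {'m': -20, 'c': 17, 'd': 3, 'b': -13}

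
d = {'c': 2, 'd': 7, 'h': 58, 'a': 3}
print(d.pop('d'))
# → 7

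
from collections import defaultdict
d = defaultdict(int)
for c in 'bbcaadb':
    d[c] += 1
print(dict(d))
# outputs {'b': 3, 'c': 1, 'a': 2, 'd': 1}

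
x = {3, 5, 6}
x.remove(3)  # {5, 6}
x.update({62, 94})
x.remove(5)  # {6, 62, 94}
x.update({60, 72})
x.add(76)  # {6, 60, 62, 72, 76, 94}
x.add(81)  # {6, 60, 62, 72, 76, 81, 94}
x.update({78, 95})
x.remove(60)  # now {6, 62, 72, 76, 78, 81, 94, 95}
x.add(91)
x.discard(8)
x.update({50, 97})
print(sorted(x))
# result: [6, 50, 62, 72, 76, 78, 81, 91, 94, 95, 97]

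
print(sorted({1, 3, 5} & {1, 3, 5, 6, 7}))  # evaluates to [1, 3, 5]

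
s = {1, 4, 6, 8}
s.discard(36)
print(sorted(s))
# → [1, 4, 6, 8]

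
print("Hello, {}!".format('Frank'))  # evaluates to Hello, Frank!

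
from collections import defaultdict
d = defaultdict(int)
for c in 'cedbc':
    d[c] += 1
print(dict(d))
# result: {'c': 2, 'e': 1, 'd': 1, 'b': 1}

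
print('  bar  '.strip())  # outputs bar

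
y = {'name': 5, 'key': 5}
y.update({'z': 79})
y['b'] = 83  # {'name': 5, 'key': 5, 'z': 79, 'b': 83}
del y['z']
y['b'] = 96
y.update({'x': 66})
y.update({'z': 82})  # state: {'name': 5, 'key': 5, 'b': 96, 'x': 66, 'z': 82}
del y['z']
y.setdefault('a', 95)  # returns 95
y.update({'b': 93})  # {'name': 5, 'key': 5, 'b': 93, 'x': 66, 'a': 95}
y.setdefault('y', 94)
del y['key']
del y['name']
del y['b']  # {'x': 66, 'a': 95, 'y': 94}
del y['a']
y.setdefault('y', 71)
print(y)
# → {'x': 66, 'y': 94}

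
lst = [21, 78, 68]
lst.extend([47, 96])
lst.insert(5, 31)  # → [21, 78, 68, 47, 96, 31]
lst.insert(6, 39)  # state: [21, 78, 68, 47, 96, 31, 39]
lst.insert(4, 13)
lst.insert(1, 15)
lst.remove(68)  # [21, 15, 78, 47, 13, 96, 31, 39]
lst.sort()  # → [13, 15, 21, 31, 39, 47, 78, 96]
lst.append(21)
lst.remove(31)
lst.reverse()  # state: [21, 96, 78, 47, 39, 21, 15, 13]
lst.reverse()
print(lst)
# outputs [13, 15, 21, 39, 47, 78, 96, 21]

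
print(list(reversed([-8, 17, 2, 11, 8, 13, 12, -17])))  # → [-17, 12, 13, 8, 11, 2, 17, -8]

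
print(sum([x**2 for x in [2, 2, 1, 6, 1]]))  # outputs 46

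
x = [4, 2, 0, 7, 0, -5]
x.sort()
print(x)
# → [-5, 0, 0, 2, 4, 7]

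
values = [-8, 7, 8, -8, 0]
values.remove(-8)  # [7, 8, -8, 0]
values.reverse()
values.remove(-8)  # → [0, 8, 7]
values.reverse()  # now [7, 8, 0]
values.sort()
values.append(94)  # [0, 7, 8, 94]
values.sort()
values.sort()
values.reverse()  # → [94, 8, 7, 0]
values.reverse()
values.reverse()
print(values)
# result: [94, 8, 7, 0]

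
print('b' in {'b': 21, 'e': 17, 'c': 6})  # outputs True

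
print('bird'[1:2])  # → i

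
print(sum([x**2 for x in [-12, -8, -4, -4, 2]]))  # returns 244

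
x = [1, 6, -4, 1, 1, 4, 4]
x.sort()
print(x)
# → [-4, 1, 1, 1, 4, 4, 6]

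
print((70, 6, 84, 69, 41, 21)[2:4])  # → (84, 69)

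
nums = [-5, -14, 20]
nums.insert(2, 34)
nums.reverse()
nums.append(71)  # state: [20, 34, -14, -5, 71]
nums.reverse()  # [71, -5, -14, 34, 20]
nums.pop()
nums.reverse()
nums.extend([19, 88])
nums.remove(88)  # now [34, -14, -5, 71, 19]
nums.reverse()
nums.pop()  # 34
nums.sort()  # [-14, -5, 19, 71]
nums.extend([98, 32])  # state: [-14, -5, 19, 71, 98, 32]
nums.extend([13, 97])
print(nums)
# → [-14, -5, 19, 71, 98, 32, 13, 97]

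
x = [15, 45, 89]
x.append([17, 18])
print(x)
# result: [15, 45, 89, [17, 18]]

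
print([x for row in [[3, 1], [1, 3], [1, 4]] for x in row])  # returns [3, 1, 1, 3, 1, 4]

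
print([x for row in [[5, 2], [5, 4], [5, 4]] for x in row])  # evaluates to [5, 2, 5, 4, 5, 4]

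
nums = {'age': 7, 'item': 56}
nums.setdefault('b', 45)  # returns 45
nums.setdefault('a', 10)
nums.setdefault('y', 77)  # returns 77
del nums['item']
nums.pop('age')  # 7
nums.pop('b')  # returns 45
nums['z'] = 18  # {'a': 10, 'y': 77, 'z': 18}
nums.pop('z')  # 18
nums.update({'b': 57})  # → {'a': 10, 'y': 77, 'b': 57}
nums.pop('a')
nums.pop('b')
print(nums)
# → {'y': 77}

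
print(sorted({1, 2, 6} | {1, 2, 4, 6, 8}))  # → [1, 2, 4, 6, 8]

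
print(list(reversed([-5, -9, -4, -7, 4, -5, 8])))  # [8, -5, 4, -7, -4, -9, -5]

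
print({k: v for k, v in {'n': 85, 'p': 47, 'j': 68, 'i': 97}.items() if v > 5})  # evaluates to {'n': 85, 'p': 47, 'j': 68, 'i': 97}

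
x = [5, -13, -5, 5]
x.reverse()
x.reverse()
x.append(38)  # [5, -13, -5, 5, 38]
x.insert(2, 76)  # [5, -13, 76, -5, 5, 38]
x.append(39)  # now [5, -13, 76, -5, 5, 38, 39]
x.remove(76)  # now [5, -13, -5, 5, 38, 39]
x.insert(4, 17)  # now [5, -13, -5, 5, 17, 38, 39]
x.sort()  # [-13, -5, 5, 5, 17, 38, 39]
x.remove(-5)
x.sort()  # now [-13, 5, 5, 17, 38, 39]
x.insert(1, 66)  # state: [-13, 66, 5, 5, 17, 38, 39]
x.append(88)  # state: [-13, 66, 5, 5, 17, 38, 39, 88]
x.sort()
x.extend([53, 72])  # [-13, 5, 5, 17, 38, 39, 66, 88, 53, 72]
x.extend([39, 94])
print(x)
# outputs [-13, 5, 5, 17, 38, 39, 66, 88, 53, 72, 39, 94]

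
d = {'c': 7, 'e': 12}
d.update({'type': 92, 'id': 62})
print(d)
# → {'c': 7, 'e': 12, 'type': 92, 'id': 62}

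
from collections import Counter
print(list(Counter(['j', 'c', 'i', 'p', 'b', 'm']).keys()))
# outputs ['j', 'c', 'i', 'p', 'b', 'm']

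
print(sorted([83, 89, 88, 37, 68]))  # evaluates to [37, 68, 83, 88, 89]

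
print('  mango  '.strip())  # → mango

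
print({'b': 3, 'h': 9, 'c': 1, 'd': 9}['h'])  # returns 9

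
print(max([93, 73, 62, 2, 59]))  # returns 93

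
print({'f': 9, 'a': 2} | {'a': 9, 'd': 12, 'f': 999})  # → {'f': 999, 'a': 9, 'd': 12}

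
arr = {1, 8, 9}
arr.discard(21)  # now {1, 8, 9}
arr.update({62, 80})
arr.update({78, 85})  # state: {1, 8, 9, 62, 78, 80, 85}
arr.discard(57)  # {1, 8, 9, 62, 78, 80, 85}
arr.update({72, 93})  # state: {1, 8, 9, 62, 72, 78, 80, 85, 93}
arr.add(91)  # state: {1, 8, 9, 62, 72, 78, 80, 85, 91, 93}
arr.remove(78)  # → {1, 8, 9, 62, 72, 80, 85, 91, 93}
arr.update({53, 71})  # {1, 8, 9, 53, 62, 71, 72, 80, 85, 91, 93}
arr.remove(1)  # {8, 9, 53, 62, 71, 72, 80, 85, 91, 93}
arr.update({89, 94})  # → {8, 9, 53, 62, 71, 72, 80, 85, 89, 91, 93, 94}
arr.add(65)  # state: {8, 9, 53, 62, 65, 71, 72, 80, 85, 89, 91, 93, 94}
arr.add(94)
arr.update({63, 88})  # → {8, 9, 53, 62, 63, 65, 71, 72, 80, 85, 88, 89, 91, 93, 94}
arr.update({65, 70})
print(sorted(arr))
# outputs [8, 9, 53, 62, 63, 65, 70, 71, 72, 80, 85, 88, 89, 91, 93, 94]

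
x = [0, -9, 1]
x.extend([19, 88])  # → [0, -9, 1, 19, 88]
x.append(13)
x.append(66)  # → [0, -9, 1, 19, 88, 13, 66]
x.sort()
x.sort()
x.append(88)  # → [-9, 0, 1, 13, 19, 66, 88, 88]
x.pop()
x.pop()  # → 88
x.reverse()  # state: [66, 19, 13, 1, 0, -9]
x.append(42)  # [66, 19, 13, 1, 0, -9, 42]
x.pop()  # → 42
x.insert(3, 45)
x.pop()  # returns -9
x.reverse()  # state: [0, 1, 45, 13, 19, 66]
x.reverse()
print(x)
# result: [66, 19, 13, 45, 1, 0]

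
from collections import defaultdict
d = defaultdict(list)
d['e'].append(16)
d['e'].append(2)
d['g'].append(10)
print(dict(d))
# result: {'e': [16, 2], 'g': [10]}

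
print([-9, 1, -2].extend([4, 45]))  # None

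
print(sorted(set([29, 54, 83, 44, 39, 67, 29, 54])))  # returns [29, 39, 44, 54, 67, 83]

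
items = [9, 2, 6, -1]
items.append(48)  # [9, 2, 6, -1, 48]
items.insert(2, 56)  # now [9, 2, 56, 6, -1, 48]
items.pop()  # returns 48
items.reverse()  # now [-1, 6, 56, 2, 9]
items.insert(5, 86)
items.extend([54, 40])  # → [-1, 6, 56, 2, 9, 86, 54, 40]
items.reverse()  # [40, 54, 86, 9, 2, 56, 6, -1]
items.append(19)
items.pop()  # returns 19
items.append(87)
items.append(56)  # [40, 54, 86, 9, 2, 56, 6, -1, 87, 56]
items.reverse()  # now [56, 87, -1, 6, 56, 2, 9, 86, 54, 40]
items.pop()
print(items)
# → [56, 87, -1, 6, 56, 2, 9, 86, 54]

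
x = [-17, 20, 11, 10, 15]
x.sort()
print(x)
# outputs [-17, 10, 11, 15, 20]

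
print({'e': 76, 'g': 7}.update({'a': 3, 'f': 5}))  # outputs None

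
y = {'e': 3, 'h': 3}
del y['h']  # {'e': 3}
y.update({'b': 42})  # {'e': 3, 'b': 42}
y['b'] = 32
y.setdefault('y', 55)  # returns 55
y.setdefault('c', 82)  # 82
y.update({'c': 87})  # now {'e': 3, 'b': 32, 'y': 55, 'c': 87}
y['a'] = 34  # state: {'e': 3, 'b': 32, 'y': 55, 'c': 87, 'a': 34}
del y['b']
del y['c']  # {'e': 3, 'y': 55, 'a': 34}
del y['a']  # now {'e': 3, 'y': 55}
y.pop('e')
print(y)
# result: {'y': 55}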